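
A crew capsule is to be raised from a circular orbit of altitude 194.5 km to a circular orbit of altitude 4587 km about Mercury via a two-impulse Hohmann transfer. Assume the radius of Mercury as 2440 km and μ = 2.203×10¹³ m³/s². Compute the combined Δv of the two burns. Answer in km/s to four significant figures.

Δv_total ≈ 1.059 km/s

r₁ = 2440 + 194.5 = 2634.5 km = 2.6345×10⁶ m.
r₂ = 2440 + 4587 = 7027.0 km = 7.0270×10⁶ m.
Transfer ellipse a_t = (r₁ + r₂)/2 = 4.831×10⁶ m.
At r₁: circular v_c1 = √(μ/r₁) = 2892 m/s; transfer-periherm v_p = √[μ(2/r₁ − 1/a_t)] = 3488 m/s.
Δv₁ = v_p − v_c1 = 595.9 m/s.
At r₂: circular v_c2 = √(μ/r₂) = 1771 m/s; transfer-apoherm v_a = √[μ(2/r₂ − 1/a_t)] = 1308 m/s.
Δv₂ = v_c2 − v_a = 463.0 m/s.
Total Δv = Δv₁ + Δv₂ = 1059 m/s = 1.059 km/s.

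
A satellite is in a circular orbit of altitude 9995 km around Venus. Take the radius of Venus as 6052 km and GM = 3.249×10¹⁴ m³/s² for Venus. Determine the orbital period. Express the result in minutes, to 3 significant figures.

T ≈ 373 minutes

r = 6052 + 9995 = 16047 km = 1.6047×10⁷ m.
Kepler's third law: T = 2π√(r³/μ) = 2π√((1.605×10⁷)³ / 3.249×10¹⁴).
r³/μ = 1.272×10⁷ s², so T = 2π × 3.566×10³ = 2.241×10⁴ s.
Converting: 2.241×10⁴ s ÷ 60.00 = 373.5 minutes.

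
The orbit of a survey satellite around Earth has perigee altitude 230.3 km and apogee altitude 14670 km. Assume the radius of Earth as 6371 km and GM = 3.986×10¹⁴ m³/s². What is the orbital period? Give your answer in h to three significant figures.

r_p = 6371 + 230.3 = 6601.3 km = 6.6013×10⁶ m.
r_a = 6371 + 14670 = 21041 km = 2.1041×10⁷ m.
Semi-major axis a = (r_p + r_a)/2 = (6601.3 + 21041)/2 = 13821 km = 1.382×10⁷ m.
By Kepler's third law T = 2π√(a³/μ) = 2π × 2.574×10³ = 1.617×10⁴ s.
= 4.492 h.

T ≈ 4.49 h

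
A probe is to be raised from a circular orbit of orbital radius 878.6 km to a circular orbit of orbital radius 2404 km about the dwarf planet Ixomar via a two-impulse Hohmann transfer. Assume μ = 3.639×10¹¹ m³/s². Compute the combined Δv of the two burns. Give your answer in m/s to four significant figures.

Δv_total ≈ 239.7 m/s

r₁ = 878.6 km = 8.786×10⁵ m.
r₂ = 2404 km = 2.404×10⁶ m.
Transfer ellipse a_t = (r₁ + r₂)/2 = 1.641×10⁶ m.
At r₁: circular v_c1 = √(μ/r₁) = 643.6 m/s; transfer-periapsis v_p = √[μ(2/r₁ − 1/a_t)] = 778.9 m/s.
Δv₁ = v_p − v_c1 = 135.3 m/s.
At r₂: circular v_c2 = √(μ/r₂) = 389.1 m/s; transfer-apoapsis v_a = √[μ(2/r₂ − 1/a_t)] = 284.7 m/s.
Δv₂ = v_c2 − v_a = 104.4 m/s.
Total Δv = Δv₁ + Δv₂ = 239.7 m/s.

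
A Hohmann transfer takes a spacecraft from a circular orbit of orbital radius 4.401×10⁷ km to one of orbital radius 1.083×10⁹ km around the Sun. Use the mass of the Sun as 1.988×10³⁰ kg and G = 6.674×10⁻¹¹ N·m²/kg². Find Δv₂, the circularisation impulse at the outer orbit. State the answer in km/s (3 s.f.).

Δv ≈ 7.98 km/s

μ = GM = 6.674×10⁻¹¹ × 1.988×10³⁰ = 1.327×10²⁰ m³/s².
r₁ = 4.401×10⁷ km = 4.401×10¹⁰ m.
r₂ = 1.083×10⁹ km = 1.083×10¹² m.
Transfer ellipse a_t = (r₁ + r₂)/2 = 5.635×10¹¹ m.
At r₁: circular v_c1 = √(μ/r₁) = 54910 m/s; transfer-perihelion v_p = √[μ(2/r₁ − 1/a_t)] = 76120 m/s.
At r₂: circular v_c2 = √(μ/r₂) = 11070 m/s; transfer-aphelion v_a = √[μ(2/r₂ − 1/a_t)] = 3093 m/s.
Δv₂ = v_c2 − v_a = 7975 m/s.
= 7.975 km/s.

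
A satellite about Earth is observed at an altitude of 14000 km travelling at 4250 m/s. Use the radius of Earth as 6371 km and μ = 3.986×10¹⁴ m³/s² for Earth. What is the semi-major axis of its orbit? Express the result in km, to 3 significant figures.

r = 6371 + 14000 = 20371 km = 2.037×10⁷ m.
Specific orbital energy ε = v²/2 − μ/r = (4250)²/2 − 3.986×10¹⁴/2.037×10⁷ = -1.054×10⁷ J/kg.
Since ε = −μ/(2a), a = −μ/(2ε) = 1.892×10⁷ m = 18916 km.

a ≈ 18900 km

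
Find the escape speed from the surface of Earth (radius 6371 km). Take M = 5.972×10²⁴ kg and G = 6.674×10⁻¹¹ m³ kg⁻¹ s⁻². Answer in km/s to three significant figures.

v_esc ≈ 11.2 km/s

μ = GM = 6.674×10⁻¹¹ × 5.972×10²⁴ = 3.986×10¹⁴ m³/s².
r = R = 6.371×10⁶ m.
Escape speed v_esc = √(2μ/r) = √(2 × 3.986×10¹⁴ / 6.371×10⁶) = √(1.251×10⁸) = 11190 m/s.
= 11.19 km/s.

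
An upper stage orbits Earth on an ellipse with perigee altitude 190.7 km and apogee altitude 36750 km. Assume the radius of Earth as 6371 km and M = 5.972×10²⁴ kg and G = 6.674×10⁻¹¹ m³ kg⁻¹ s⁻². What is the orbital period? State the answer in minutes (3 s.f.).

T ≈ 649 minutes

μ = GM = 6.674×10⁻¹¹ × 5.972×10²⁴ = 3.986×10¹⁴ m³/s².
r_p = 6371 + 190.7 = 6561.7 km = 6.5617×10⁶ m.
r_a = 6371 + 36750 = 43121 km = 4.3121×10⁷ m.
Semi-major axis a = (r_p + r_a)/2 = (6561.7 + 43121)/2 = 24841 km = 2.484×10⁷ m.
By Kepler's third law T = 2π√(a³/μ) = 2π × 6.202×10³ = 3.897×10⁴ s.
= 649.4 minutes.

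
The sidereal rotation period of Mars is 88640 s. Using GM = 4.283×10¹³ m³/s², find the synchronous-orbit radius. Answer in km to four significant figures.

r_sync ≈ 20430 km

A synchronous orbit has period T, so by Kepler's third law a = (μT²/4π²)^(1/3).
μT²/4π² = 4.283×10¹³ × (8.864×10⁴)² / 39.48 = 8.524×10²¹ m³.
a = 2.043×10⁷ m = 20428 km.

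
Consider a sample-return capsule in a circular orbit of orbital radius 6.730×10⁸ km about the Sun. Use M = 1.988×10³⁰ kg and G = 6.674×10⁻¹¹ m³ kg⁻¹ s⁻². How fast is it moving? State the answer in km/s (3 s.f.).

v ≈ 14.0 km/s

μ = GM = 6.674×10⁻¹¹ × 1.988×10³⁰ = 1.327×10²⁰ m³/s².
r = 6.730×10⁸ km = 6.730×10¹¹ m.
For a circular orbit v = √(μ/r) = √(1.327×10²⁰ / 6.730×10¹¹) = √(1.971×10⁸) = 14040 m/s.
That is 14.04 km/s.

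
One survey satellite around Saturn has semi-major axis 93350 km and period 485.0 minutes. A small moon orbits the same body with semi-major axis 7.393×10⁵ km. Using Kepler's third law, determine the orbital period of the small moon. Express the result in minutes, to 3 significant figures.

Kepler's third law: T² ∝ a³, so T₂ = T₁ (a₂/a₁)^(3/2).
a₂/a₁ = 7.920, (a₂/a₁)^(3/2) = 22.29.
T₂ = 485.0 × 22.29 = 10810 minutes.

T₂ ≈ 10800 minutes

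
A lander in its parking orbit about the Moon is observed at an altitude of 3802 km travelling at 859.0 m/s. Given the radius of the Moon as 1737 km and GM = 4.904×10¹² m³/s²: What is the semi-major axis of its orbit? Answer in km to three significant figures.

a ≈ 4750 km

r = 1737 + 3802 = 5539.0 km = 5.539×10⁶ m.
Vis-viva rearranged: 1/a = 2/r − v²/μ = 3.611×10⁻⁷ − 1.505×10⁻⁷ = 2.106×10⁻⁷ m⁻¹.
a = 4.748×10⁶ m = 4748.1 km.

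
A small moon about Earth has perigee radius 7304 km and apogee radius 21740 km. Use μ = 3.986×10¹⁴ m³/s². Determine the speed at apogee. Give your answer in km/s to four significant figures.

v ≈ 3.037 km/s

Semi-major axis a = (r_p + r_a)/2 = 14522 km = 1.452×10⁷ m.
Vis-viva: v² = μ(2/r − 1/a) = 3.986×10¹⁴ × (9.200×10⁻⁸ − 6.886×10⁻⁸) = 9.222×10⁶ m²/s².
v = 3037 m/s = 3.037 km/s.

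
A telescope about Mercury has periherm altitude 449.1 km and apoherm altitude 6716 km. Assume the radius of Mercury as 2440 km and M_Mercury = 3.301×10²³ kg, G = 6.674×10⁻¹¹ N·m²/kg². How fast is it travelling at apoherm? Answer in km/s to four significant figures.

μ = GM = 6.674×10⁻¹¹ × 3.301×10²³ = 2.203×10¹³ m³/s².
r_p = 2440 + 449.1 = 2889.1 km = 2.8891×10⁶ m.
r_a = 2440 + 6716 = 9156.0 km = 9.1560×10⁶ m.
Semi-major axis a = (r_p + r_a)/2 = 6022.6 km = 6.023×10⁶ m.
Vis-viva: v² = μ(2/r − 1/a) = 2.203×10¹³ × (2.184×10⁻⁷ − 1.660×10⁻⁷) = 1.154×10⁶ m²/s².
v = 1074 m/s = 1.074 km/s.

v ≈ 1.074 km/s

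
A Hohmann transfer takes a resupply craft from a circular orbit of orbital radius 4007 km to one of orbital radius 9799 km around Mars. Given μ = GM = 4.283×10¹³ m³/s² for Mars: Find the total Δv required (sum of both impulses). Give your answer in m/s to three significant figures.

r₁ = 4007 km = 4.007×10⁶ m.
r₂ = 9799 km = 9.799×10⁶ m.
Transfer ellipse a_t = (r₁ + r₂)/2 = 6.903×10⁶ m.
At r₁: circular v_c1 = √(μ/r₁) = 3269 m/s; transfer-periapsis v_p = √[μ(2/r₁ − 1/a_t)] = 3895 m/s.
Δv₁ = v_p − v_c1 = 625.9 m/s.
At r₂: circular v_c2 = √(μ/r₂) = 2091 m/s; transfer-apoapsis v_a = √[μ(2/r₂ − 1/a_t)] = 1593 m/s.
Δv₂ = v_c2 − v_a = 497.8 m/s.
Total Δv = Δv₁ + Δv₂ = 1124 m/s.

Δv_total ≈ 1120 m/s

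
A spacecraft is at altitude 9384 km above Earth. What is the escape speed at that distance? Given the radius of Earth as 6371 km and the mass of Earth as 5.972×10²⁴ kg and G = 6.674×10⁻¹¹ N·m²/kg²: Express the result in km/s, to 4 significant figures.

v_esc ≈ 7.113 km/s

μ = GM = 6.674×10⁻¹¹ × 5.972×10²⁴ = 3.986×10¹⁴ m³/s².
r = 6371 + 9384 = 15755 km = 1.5755×10⁷ m.
Escape speed v_esc = √(2μ/r) = √(2 × 3.986×10¹⁴ / 1.576×10⁷) = √(5.060×10⁷) = 7113 m/s.
= 7.113 km/s.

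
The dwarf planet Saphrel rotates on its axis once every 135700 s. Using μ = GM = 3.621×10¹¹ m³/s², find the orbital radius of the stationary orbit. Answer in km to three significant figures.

r_sync ≈ 5530 km

A synchronous orbit has period T, so by Kepler's third law a = (μT²/4π²)^(1/3).
μT²/4π² = 3.621×10¹¹ × (1.357×10⁵)² / 39.48 = 1.689×10²⁰ m³.
a = 5.528×10⁶ m = 5527.7 km.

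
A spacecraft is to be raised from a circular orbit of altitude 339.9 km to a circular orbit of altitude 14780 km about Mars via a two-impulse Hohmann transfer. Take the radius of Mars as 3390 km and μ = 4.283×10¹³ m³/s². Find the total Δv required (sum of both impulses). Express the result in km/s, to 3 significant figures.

Δv_total ≈ 1.62 km/s

r₁ = 3390 + 339.9 = 3729.9 km = 3.7299×10⁶ m.
r₂ = 3390 + 14780 = 18170 km = 1.8170×10⁷ m.
Transfer ellipse a_t = (r₁ + r₂)/2 = 1.095×10⁷ m.
At r₁: circular v_c1 = √(μ/r₁) = 3389 m/s; transfer-periapsis v_p = √[μ(2/r₁ − 1/a_t)] = 4365 m/s.
Δv₁ = v_p − v_c1 = 976.5 m/s.
At r₂: circular v_c2 = √(μ/r₂) = 1535 m/s; transfer-apoapsis v_a = √[μ(2/r₂ − 1/a_t)] = 896.1 m/s.
Δv₂ = v_c2 − v_a = 639.2 m/s.
Total Δv = Δv₁ + Δv₂ = 1616 m/s = 1.616 km/s.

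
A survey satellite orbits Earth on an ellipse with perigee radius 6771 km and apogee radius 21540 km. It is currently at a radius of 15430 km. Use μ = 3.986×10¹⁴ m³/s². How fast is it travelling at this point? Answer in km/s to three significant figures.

v ≈ 4.85 km/s

Semi-major axis a = (r_p + r_a)/2 = 14156 km = 1.416×10⁷ m.
Vis-viva: v² = μ(2/r − 1/a) = 3.986×10¹⁴ × (1.296×10⁻⁷ − 7.064×10⁻⁸) = 2.351×10⁷ m²/s².
v = 4848 m/s = 4.848 km/s.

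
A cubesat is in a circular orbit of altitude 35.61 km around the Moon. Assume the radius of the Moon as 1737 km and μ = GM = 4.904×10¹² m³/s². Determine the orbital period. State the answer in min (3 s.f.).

r = 1737 + 35.61 = 1772.6 km = 1.7726×10⁶ m.
Kepler's third law: T = 2π√(r³/μ) = 2π√((1.773×10⁶)³ / 4.904×10¹²).
r³/μ = 1.136×10⁶ s², so T = 2π × 1.066×10³ = 6.696×10³ s.
Converting: 6.696×10³ s ÷ 60.00 = 111.6 min.

T ≈ 112 min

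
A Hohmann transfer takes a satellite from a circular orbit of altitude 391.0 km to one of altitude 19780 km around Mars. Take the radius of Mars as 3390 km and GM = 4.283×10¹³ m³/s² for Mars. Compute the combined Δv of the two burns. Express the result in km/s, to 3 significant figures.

Δv_total ≈ 1.69 km/s

r₁ = 3390 + 391.0 = 3781.0 km = 3.7810×10⁶ m.
r₂ = 3390 + 19780 = 23170 km = 2.3170×10⁷ m.
Transfer ellipse a_t = (r₁ + r₂)/2 = 1.348×10⁷ m.
At r₁: circular v_c1 = √(μ/r₁) = 3366 m/s; transfer-periapsis v_p = √[μ(2/r₁ − 1/a_t)] = 4413 m/s.
Δv₁ = v_p − v_c1 = 1048 m/s.
At r₂: circular v_c2 = √(μ/r₂) = 1360 m/s; transfer-apoapsis v_a = √[μ(2/r₂ − 1/a_t)] = 720.2 m/s.
Δv₂ = v_c2 − v_a = 639.4 m/s.
Total Δv = Δv₁ + Δv₂ = 1687 m/s = 1.687 km/s.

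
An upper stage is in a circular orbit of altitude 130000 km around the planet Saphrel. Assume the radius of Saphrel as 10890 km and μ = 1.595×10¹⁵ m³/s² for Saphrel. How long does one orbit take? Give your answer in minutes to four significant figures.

r = 10890 + 130000 = 140890 km = 1.4089×10⁸ m.
Kepler's third law: T = 2π√(r³/μ) = 2π√((1.409×10⁸)³ / 1.595×10¹⁵).
r³/μ = 1.753×10⁹ s², so T = 2π × 4.187×10⁴ = 2.631×10⁵ s.
Converting: 2.631×10⁵ s ÷ 60.00 = 4385 minutes.

T ≈ 4385 minutes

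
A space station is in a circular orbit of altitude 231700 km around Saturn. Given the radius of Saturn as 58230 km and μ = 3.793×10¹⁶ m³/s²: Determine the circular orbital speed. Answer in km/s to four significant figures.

v ≈ 11.44 km/s

r = 58230 + 231700 = 289930 km = 2.8993×10⁸ m.
For a circular orbit v = √(μ/r) = √(3.793×10¹⁶ / 2.899×10⁸) = √(1.308×10⁸) = 11440 m/s.
That is 11.44 km/s.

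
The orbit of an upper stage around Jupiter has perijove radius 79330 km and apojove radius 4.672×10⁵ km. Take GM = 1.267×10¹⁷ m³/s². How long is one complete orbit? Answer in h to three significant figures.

T ≈ 22.1 h

Semi-major axis a = (r_p + r_a)/2 = (79330 + 4.6720×10⁵)/2 = 2.7326×10⁵ km = 2.733×10⁸ m.
By Kepler's third law T = 2π√(a³/μ) = 2π × 1.269×10⁴ = 7.974×10⁴ s.
= 22.15 h.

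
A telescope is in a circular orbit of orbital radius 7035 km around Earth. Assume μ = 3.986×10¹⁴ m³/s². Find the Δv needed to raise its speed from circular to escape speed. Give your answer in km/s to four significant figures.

Δv ≈ 3.118 km/s

r = 7035 km = 7.035×10⁶ m.
Circular speed v_c = √(μ/r) = 7527 m/s.
Escape speed v_esc = √(2μ/r) = √2 × v_c = 10650 m/s.
Δv = v_esc − v_c = 3118 m/s = 3.118 km/s.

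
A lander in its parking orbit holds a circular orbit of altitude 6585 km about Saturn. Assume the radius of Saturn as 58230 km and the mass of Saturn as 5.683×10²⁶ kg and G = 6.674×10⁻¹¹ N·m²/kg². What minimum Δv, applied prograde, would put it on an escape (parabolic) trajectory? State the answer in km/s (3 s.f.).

Δv ≈ 10.0 km/s

μ = GM = 6.674×10⁻¹¹ × 5.683×10²⁶ = 3.793×10¹⁶ m³/s².
r = 58230 + 6585 = 64815 km = 6.4815×10⁷ m.
Circular speed v_c = √(μ/r) = 24190 m/s.
Escape speed v_esc = √(2μ/r) = √2 × v_c = 34210 m/s.
Δv = v_esc − v_c = 10020 m/s = 10.02 km/s.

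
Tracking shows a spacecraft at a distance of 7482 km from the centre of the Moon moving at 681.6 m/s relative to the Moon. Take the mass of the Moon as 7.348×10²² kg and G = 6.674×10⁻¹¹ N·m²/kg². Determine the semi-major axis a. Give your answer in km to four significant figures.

μ = GM = 6.674×10⁻¹¹ × 7.348×10²² = 4.904×10¹² m³/s².
r = 7.482×10⁶ m.
Specific orbital energy ε = v²/2 − μ/r = (681.6)²/2 − 4.904×10¹²/7.482×10⁶ = -4.232×10⁵ J/kg.
Since ε = −μ/(2a), a = −μ/(2ε) = 5.795×10⁶ m = 5794.6 km.

a ≈ 5795 km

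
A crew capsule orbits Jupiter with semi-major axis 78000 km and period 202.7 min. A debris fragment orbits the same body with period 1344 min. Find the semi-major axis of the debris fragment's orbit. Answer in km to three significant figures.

a₂ ≈ 2.75×10⁵ km

Kepler's third law: a³ ∝ T², so a₂ = a₁ (T₂/T₁)^(2/3).
T₂/T₁ = 6.630, (T₂/T₁)^(2/3) = 3.529.
a₂ = 78000 × 3.529 = 2.753×10⁵ km.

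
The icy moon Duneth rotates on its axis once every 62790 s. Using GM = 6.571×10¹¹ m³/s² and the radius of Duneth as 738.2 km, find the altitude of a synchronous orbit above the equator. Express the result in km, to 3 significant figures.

A synchronous orbit has period T, so by Kepler's third law a = (μT²/4π²)^(1/3).
μT²/4π² = 6.571×10¹¹ × (6.279×10⁴)² / 39.48 = 6.562×10¹⁹ m³.
a = 4.034×10⁶ m = 4033.5 km.
Altitude h = a − R = 4033.5 − 738.2 = 3295.3 km.

h_sync ≈ 3300 km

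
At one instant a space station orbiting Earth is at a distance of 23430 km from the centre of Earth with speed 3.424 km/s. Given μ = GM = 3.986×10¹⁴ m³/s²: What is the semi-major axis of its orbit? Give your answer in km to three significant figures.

r = 2.343×10⁷ m.
Specific orbital energy ε = v²/2 − μ/r = (3424)²/2 − 3.986×10¹⁴/2.343×10⁷ = -1.115×10⁷ J/kg.
Since ε = −μ/(2a), a = −μ/(2ε) = 1.787×10⁷ m = 17874 km.

a ≈ 17900 km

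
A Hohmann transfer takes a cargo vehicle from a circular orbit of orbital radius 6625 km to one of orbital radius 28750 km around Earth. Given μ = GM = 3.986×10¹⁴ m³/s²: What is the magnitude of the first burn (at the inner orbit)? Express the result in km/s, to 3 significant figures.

r₁ = 6625 km = 6.625×10⁶ m.
r₂ = 28750 km = 2.875×10⁷ m.
Transfer ellipse a_t = (r₁ + r₂)/2 = 1.769×10⁷ m.
At r₁: circular v_c1 = √(μ/r₁) = 7757 m/s; transfer-perigee v_p = √[μ(2/r₁ − 1/a_t)] = 9889 m/s.
Δv₁ = v_p − v_c1 = 2133 m/s.
= 2.133 km/s.

Δv ≈ 2.13 km/s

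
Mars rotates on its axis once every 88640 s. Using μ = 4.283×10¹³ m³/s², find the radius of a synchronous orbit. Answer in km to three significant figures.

r_sync ≈ 20400 km

A synchronous orbit has period T, so by Kepler's third law a = (μT²/4π²)^(1/3).
μT²/4π² = 4.283×10¹³ × (8.864×10⁴)² / 39.48 = 8.524×10²¹ m³.
a = 2.043×10⁷ m = 20428 km.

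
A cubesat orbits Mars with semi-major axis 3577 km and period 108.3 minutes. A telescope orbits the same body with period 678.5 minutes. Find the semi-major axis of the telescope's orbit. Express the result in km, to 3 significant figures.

Kepler's third law: a³ ∝ T², so a₂ = a₁ (T₂/T₁)^(2/3).
T₂/T₁ = 6.265, (T₂/T₁)^(2/3) = 3.398.
a₂ = 3577 × 3.398 = 12160 km.

a₂ ≈ 12200 km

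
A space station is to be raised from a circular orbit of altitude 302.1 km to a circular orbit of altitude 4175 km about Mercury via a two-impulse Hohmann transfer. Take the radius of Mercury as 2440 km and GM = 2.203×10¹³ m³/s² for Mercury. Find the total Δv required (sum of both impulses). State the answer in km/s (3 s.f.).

r₁ = 2440 + 302.1 = 2742.1 km = 2.7421×10⁶ m.
r₂ = 2440 + 4175 = 6615.0 km = 6.6150×10⁶ m.
Transfer ellipse a_t = (r₁ + r₂)/2 = 4.679×10⁶ m.
At r₁: circular v_c1 = √(μ/r₁) = 2834 m/s; transfer-periherm v_p = √[μ(2/r₁ − 1/a_t)] = 3370 m/s.
Δv₁ = v_p − v_c1 = 535.9 m/s.
At r₂: circular v_c2 = √(μ/r₂) = 1825 m/s; transfer-apoherm v_a = √[μ(2/r₂ − 1/a_t)] = 1397 m/s.
Δv₂ = v_c2 − v_a = 427.8 m/s.
Total Δv = Δv₁ + Δv₂ = 963.7 m/s = 0.9637 km/s.

Δv_total ≈ 0.964 km/s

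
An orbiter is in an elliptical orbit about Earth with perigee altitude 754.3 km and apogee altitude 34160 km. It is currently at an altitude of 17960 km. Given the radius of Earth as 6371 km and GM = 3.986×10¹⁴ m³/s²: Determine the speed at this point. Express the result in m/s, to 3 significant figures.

r_p = 6371 + 754.3 = 7125.3 km = 7.1253×10⁶ m.
r_a = 6371 + 34160 = 40531 km = 4.0531×10⁷ m.
r = 6371 + 17960 = 24331 km = 2.433×10⁷ m.
Semi-major axis a = (r_p + r_a)/2 = 23828 km = 2.383×10⁷ m.
Vis-viva: v² = μ(2/r − 1/a) = 3.986×10¹⁴ × (8.220×10⁻⁸ − 4.197×10⁻⁸) = 1.604×10⁷ m²/s².
v = 4005 m/s.

v ≈ 4000 m/s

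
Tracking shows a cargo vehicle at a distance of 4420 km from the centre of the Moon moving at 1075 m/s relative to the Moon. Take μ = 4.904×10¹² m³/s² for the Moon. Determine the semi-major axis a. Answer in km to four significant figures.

r = 4.420×10⁶ m.
Vis-viva rearranged: 1/a = 2/r − v²/μ = 4.525×10⁻⁷ − 2.356×10⁻⁷ = 2.168×10⁻⁷ m⁻¹.
a = 4.612×10⁶ m = 4611.7 km.

a ≈ 4612 km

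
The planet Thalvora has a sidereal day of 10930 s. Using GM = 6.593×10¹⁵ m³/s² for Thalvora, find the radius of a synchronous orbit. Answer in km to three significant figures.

r_sync ≈ 27100 km

A synchronous orbit has period T, so by Kepler's third law a = (μT²/4π²)^(1/3).
μT²/4π² = 6.593×10¹⁵ × (1.093×10⁴)² / 39.48 = 1.995×10²² m³.
a = 2.712×10⁷ m = 27122 km.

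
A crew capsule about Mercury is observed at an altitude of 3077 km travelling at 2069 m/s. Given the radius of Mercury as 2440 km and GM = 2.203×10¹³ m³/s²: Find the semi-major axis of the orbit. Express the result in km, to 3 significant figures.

a ≈ 5950 km

r = 2440 + 3077 = 5517.0 km = 5.517×10⁶ m.
Specific orbital energy ε = v²/2 − μ/r = (2069)²/2 − 2.203×10¹³/5.517×10⁶ = -1.853×10⁶ J/kg.
Since ε = −μ/(2a), a = −μ/(2ε) = 5.945×10⁶ m = 5945.3 km.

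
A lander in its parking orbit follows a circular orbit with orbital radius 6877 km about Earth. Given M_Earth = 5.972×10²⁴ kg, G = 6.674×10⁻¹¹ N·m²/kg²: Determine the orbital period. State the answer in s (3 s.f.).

T ≈ 5680 s

μ = GM = 6.674×10⁻¹¹ × 5.972×10²⁴ = 3.986×10¹⁴ m³/s².
r = 6877 km = 6.877×10⁶ m.
Kepler's third law: T = 2π√(r³/μ) = 2π√((6.877×10⁶)³ / 3.986×10¹⁴).
r³/μ = 8.160×10⁵ s², so T = 2π × 9.033×10² = 5.676×10³ s.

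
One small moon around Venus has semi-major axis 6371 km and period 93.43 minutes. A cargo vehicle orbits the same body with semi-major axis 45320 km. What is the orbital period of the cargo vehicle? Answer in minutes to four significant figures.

Kepler's third law: T² ∝ a³, so T₂ = T₁ (a₂/a₁)^(3/2).
a₂/a₁ = 7.113, (a₂/a₁)^(3/2) = 18.97.
T₂ = 93.43 × 18.97 = 1773 minutes.

T₂ ≈ 1773 minutes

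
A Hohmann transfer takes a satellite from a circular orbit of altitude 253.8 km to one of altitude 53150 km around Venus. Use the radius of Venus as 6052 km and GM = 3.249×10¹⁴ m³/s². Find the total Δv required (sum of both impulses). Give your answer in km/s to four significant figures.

r₁ = 6052 + 253.8 = 6305.8 km = 6.3058×10⁶ m.
r₂ = 6052 + 53150 = 59202 km = 5.9202×10⁷ m.
Transfer ellipse a_t = (r₁ + r₂)/2 = 3.275×10⁷ m.
At r₁: circular v_c1 = √(μ/r₁) = 7178 m/s; transfer-periapsis v_p = √[μ(2/r₁ − 1/a_t)] = 9650 m/s.
Δv₁ = v_p − v_c1 = 2472 m/s.
At r₂: circular v_c2 = √(μ/r₂) = 2343 m/s; transfer-apoapsis v_a = √[μ(2/r₂ − 1/a_t)] = 1028 m/s.
Δv₂ = v_c2 − v_a = 1315 m/s.
Total Δv = Δv₁ + Δv₂ = 3787 m/s = 3.787 km/s.

Δv_total ≈ 3.787 km/s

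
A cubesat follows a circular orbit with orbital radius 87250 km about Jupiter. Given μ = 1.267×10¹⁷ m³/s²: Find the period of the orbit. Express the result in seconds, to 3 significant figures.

T ≈ 14400 seconds

r = 87250 km = 8.725×10⁷ m.
Kepler's third law: T = 2π√(r³/μ) = 2π√((8.725×10⁷)³ / 1.267×10¹⁷).
r³/μ = 5.242×10⁶ s², so T = 2π × 2.290×10³ = 1.439×10⁴ s.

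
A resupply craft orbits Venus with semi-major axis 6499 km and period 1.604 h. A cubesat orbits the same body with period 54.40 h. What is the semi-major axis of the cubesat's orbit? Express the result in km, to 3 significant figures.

a₂ ≈ 68100 km

Kepler's third law: a³ ∝ T², so a₂ = a₁ (T₂/T₁)^(2/3).
T₂/T₁ = 33.92, (T₂/T₁)^(2/3) = 10.48.
a₂ = 6499 × 10.48 = 68090 km.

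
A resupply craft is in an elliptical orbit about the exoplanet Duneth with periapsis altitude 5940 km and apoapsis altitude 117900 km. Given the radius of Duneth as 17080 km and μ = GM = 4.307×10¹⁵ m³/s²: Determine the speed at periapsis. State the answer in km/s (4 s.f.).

r_p = 17080 + 5940 = 23020 km = 2.3020×10⁷ m.
r_a = 17080 + 117900 = 134980 km = 1.3498×10⁸ m.
Semi-major axis a = (r_p + r_a)/2 = 79000 km = 7.900×10⁷ m.
Vis-viva: v² = μ(2/r − 1/a) = 4.307×10¹⁵ × (8.688×10⁻⁸ − 1.266×10⁻⁸) = 3.197×10⁸ m²/s².
v = 17880 m/s = 17.88 km/s.

v ≈ 17.88 km/s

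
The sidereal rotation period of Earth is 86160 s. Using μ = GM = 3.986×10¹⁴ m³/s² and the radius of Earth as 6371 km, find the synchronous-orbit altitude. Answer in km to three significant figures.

h_sync ≈ 35800 km

A synchronous orbit has period T, so by Kepler's third law a = (μT²/4π²)^(1/3).
μT²/4π² = 3.986×10¹⁴ × (8.616×10⁴)² / 39.48 = 7.495×10²² m³.
a = 4.216×10⁷ m = 42163 km.
Altitude h = a − R = 42163 − 6371 = 35792 km.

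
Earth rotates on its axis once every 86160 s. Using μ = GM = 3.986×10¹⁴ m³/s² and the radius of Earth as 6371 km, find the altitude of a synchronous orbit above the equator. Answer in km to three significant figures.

A synchronous orbit has period T, so by Kepler's third law a = (μT²/4π²)^(1/3).
μT²/4π² = 3.986×10¹⁴ × (8.616×10⁴)² / 39.48 = 7.495×10²² m³.
a = 4.216×10⁷ m = 42163 km.
Altitude h = a − R = 42163 − 6371 = 35792 km.

h_sync ≈ 35800 km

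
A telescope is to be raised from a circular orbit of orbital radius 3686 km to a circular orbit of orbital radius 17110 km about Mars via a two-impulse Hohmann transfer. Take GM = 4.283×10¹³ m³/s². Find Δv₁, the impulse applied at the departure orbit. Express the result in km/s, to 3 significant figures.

Δv ≈ 0.964 km/s

r₁ = 3686 km = 3.686×10⁶ m.
r₂ = 17110 km = 1.711×10⁷ m.
Transfer ellipse a_t = (r₁ + r₂)/2 = 1.040×10⁷ m.
At r₁: circular v_c1 = √(μ/r₁) = 3409 m/s; transfer-periapsis v_p = √[μ(2/r₁ − 1/a_t)] = 4373 m/s.
Δv₁ = v_p − v_c1 = 963.9 m/s.
= 0.9639 km/s.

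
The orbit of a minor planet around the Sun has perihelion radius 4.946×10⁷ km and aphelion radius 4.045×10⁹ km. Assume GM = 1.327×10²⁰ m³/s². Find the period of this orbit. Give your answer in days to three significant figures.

T ≈ 18500 days

Semi-major axis a = (r_p + r_a)/2 = (4.9460×10⁷ + 4.0450×10⁹)/2 = 2.0472×10⁹ km = 2.047×10¹² m.
By Kepler's third law T = 2π√(a³/μ) = 2π × 2.543×10⁸ = 1.598×10⁹ s.
= 18490 days.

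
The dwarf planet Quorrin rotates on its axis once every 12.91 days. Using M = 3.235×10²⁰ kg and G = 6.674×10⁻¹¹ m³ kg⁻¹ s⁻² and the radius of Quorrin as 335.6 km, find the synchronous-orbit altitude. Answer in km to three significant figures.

μ = GM = 6.674×10⁻¹¹ × 3.235×10²⁰ = 2.159×10¹⁰ m³/s².
T = 12.91 days = 1.115×10⁶ s.
A synchronous orbit has period T, so by Kepler's third law a = (μT²/4π²)^(1/3).
μT²/4π² = 2.159×10¹⁰ × (1.115×10⁶)² / 39.48 = 6.804×10²⁰ m³.
a = 8.795×10⁶ m = 8795.5 km.
Altitude h = a − R = 8795.5 − 335.6 = 8459.9 km.

h_sync ≈ 8460 km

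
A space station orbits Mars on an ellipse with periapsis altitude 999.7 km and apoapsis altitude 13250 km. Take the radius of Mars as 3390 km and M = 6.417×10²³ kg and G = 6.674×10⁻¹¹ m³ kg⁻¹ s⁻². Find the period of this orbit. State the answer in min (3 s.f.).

T ≈ 546 min

μ = GM = 6.674×10⁻¹¹ × 6.417×10²³ = 4.283×10¹³ m³/s².
r_p = 3390 + 999.7 = 4389.7 km = 4.3897×10⁶ m.
r_a = 3390 + 13250 = 16640 km = 1.6640×10⁷ m.
Semi-major axis a = (r_p + r_a)/2 = (4389.7 + 16640)/2 = 10515 km = 1.051×10⁷ m.
By Kepler's third law T = 2π√(a³/μ) = 2π × 5.210×10³ = 3.274×10⁴ s.
= 545.6 min.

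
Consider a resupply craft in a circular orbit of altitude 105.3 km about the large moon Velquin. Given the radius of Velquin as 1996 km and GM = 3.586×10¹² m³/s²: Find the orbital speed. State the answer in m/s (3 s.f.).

v ≈ 1310 m/s

r = 1996 + 105.3 = 2101.3 km = 2.1013×10⁶ m.
For a circular orbit v = √(μ/r) = √(3.586×10¹² / 2.101×10⁶) = √(1.707×10⁶) = 1306 m/s.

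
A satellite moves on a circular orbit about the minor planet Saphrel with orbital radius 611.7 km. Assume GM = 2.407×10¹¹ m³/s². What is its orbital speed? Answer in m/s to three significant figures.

v ≈ 627 m/s

r = 611.7 km = 6.117×10⁵ m.
For a circular orbit v = √(μ/r) = √(2.407×10¹¹ / 6.117×10⁵) = √(3.935×10⁵) = 627.3 m/s.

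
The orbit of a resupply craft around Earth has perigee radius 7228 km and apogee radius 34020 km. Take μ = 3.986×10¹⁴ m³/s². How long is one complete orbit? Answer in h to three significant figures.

Semi-major axis a = (r_p + r_a)/2 = (7228.0 + 34020)/2 = 20624 km = 2.062×10⁷ m.
By Kepler's third law T = 2π√(a³/μ) = 2π × 4.691×10³ = 2.948×10⁴ s.
= 8.188 h.

T ≈ 8.19 h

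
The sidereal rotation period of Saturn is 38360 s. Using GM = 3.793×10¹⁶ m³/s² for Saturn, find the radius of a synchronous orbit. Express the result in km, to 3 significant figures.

r_sync ≈ 1.12×10⁵ km

A synchronous orbit has period T, so by Kepler's third law a = (μT²/4π²)^(1/3).
μT²/4π² = 3.793×10¹⁶ × (3.836×10⁴)² / 39.48 = 1.414×10²⁴ m³.
a = 1.122×10⁸ m = 1.1223×10⁵ km.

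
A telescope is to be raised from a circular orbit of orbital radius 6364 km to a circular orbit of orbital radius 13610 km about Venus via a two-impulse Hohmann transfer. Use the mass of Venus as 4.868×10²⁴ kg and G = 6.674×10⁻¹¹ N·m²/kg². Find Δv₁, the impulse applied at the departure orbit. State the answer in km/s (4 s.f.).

μ = GM = 6.674×10⁻¹¹ × 4.868×10²⁴ = 3.249×10¹⁴ m³/s².
r₁ = 6364 km = 6.364×10⁶ m.
r₂ = 13610 km = 1.361×10⁷ m.
Transfer ellipse a_t = (r₁ + r₂)/2 = 9.987×10⁶ m.
At r₁: circular v_c1 = √(μ/r₁) = 7145 m/s; transfer-periapsis v_p = √[μ(2/r₁ − 1/a_t)] = 8341 m/s.
Δv₁ = v_p − v_c1 = 1196 m/s.
= 1.196 km/s.

Δv ≈ 1.196 km/s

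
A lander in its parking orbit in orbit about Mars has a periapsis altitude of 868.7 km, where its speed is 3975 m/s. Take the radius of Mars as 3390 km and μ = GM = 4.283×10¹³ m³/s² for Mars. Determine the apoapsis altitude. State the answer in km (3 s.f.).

apoapsis altitude ≈ 12200 km

r_p = 3390 + 868.7 = 4258.7 km = 4.259×10⁶ m.
Specific energy ε = v²/2 − μ/r = -2.157×10⁶ J/kg, so a = −μ/(2ε) = 9.929×10⁶ m.
The apsides satisfy r_p + r_a = 2a, so the apoapsis radius is 2a − r_p = 1.560×10⁷ m = 15600 km.
Apoapsis altitude = 15600 − 3390 = 12210 km.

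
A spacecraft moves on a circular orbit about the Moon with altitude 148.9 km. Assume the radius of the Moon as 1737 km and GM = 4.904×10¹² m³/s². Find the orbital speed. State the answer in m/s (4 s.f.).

v ≈ 1613 m/s

r = 1737 + 148.9 = 1885.9 km = 1.8859×10⁶ m.
For a circular orbit v = √(μ/r) = √(4.904×10¹² / 1.886×10⁶) = √(2.600×10⁶) = 1613 m/s.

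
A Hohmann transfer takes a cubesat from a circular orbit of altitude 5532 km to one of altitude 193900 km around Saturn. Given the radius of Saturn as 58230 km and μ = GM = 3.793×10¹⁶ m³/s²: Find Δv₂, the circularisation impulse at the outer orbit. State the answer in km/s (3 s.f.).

Δv ≈ 4.47 km/s

r₁ = 58230 + 5532 = 63762 km = 6.3762×10⁷ m.
r₂ = 58230 + 193900 = 252130 km = 2.5213×10⁸ m.
Transfer ellipse a_t = (r₁ + r₂)/2 = 1.579×10⁸ m.
At r₁: circular v_c1 = √(μ/r₁) = 24390 m/s; transfer-perikrone v_p = √[μ(2/r₁ − 1/a_t)] = 30820 m/s.
At r₂: circular v_c2 = √(μ/r₂) = 12270 m/s; transfer-apokrone v_a = √[μ(2/r₂ − 1/a_t)] = 7793 m/s.
Δv₂ = v_c2 − v_a = 4472 m/s.
= 4.472 km/s.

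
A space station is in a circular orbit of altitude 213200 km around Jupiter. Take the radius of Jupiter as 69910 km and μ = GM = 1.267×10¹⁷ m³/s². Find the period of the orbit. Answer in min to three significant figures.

T ≈ 1400 min

r = 69910 + 213200 = 283110 km = 2.8311×10⁸ m.
Kepler's third law: T = 2π√(r³/μ) = 2π√((2.831×10⁸)³ / 1.267×10¹⁷).
r³/μ = 1.791×10⁸ s², so T = 2π × 1.338×10⁴ = 8.409×10⁴ s.
Converting: 8.409×10⁴ s ÷ 60.00 = 1401 min.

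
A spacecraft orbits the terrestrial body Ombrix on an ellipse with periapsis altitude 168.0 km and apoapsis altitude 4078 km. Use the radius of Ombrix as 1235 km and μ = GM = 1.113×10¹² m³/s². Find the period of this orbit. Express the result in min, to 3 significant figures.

r_p = 1235 + 168.0 = 1403.0 km = 1.4030×10⁶ m.
r_a = 1235 + 4078 = 5313.0 km = 5.3130×10⁶ m.
Semi-major axis a = (r_p + r_a)/2 = (1403.0 + 5313.0)/2 = 3358.0 km = 3.358×10⁶ m.
By Kepler's third law T = 2π√(a³/μ) = 2π × 5.833×10³ = 3.665×10⁴ s.
= 610.8 min.

T ≈ 611 min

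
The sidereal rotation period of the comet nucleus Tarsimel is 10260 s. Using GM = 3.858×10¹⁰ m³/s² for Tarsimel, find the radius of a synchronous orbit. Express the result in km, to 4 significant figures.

r_sync ≈ 468.6 km

A synchronous orbit has period T, so by Kepler's third law a = (μT²/4π²)^(1/3).
μT²/4π² = 3.858×10¹⁰ × (1.026×10⁴)² / 39.48 = 1.029×10¹⁷ m³.
a = 4.686×10⁵ m = 468.56 km.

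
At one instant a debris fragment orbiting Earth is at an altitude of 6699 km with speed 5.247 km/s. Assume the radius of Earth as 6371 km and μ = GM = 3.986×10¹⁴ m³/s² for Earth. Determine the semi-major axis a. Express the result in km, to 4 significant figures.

r = 6371 + 6699 = 13070 km = 1.307×10⁷ m.
Specific orbital energy ε = v²/2 − μ/r = (5247)²/2 − 3.986×10¹⁴/1.307×10⁷ = -1.673×10⁷ J/kg.
Since ε = −μ/(2a), a = −μ/(2ε) = 1.191×10⁷ m = 11911 km.

a ≈ 11910 km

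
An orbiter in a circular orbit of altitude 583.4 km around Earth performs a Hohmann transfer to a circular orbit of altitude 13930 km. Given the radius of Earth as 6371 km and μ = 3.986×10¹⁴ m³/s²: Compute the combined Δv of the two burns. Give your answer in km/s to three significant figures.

Δv_total ≈ 2.94 km/s

r₁ = 6371 + 583.4 = 6954.4 km = 6.9544×10⁶ m.
r₂ = 6371 + 13930 = 20301 km = 2.0301×10⁷ m.
Transfer ellipse a_t = (r₁ + r₂)/2 = 1.363×10⁷ m.
At r₁: circular v_c1 = √(μ/r₁) = 7571 m/s; transfer-perigee v_p = √[μ(2/r₁ − 1/a_t)] = 9240 m/s.
Δv₁ = v_p − v_c1 = 1670 m/s.
At r₂: circular v_c2 = √(μ/r₂) = 4431 m/s; transfer-apogee v_a = √[μ(2/r₂ − 1/a_t)] = 3165 m/s.
Δv₂ = v_c2 − v_a = 1266 m/s.
Total Δv = Δv₁ + Δv₂ = 2935 m/s = 2.935 km/s.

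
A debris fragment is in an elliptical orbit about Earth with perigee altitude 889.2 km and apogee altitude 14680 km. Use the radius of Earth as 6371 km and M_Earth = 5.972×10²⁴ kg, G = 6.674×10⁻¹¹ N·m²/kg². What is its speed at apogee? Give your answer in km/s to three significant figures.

v ≈ 3.12 km/s

μ = GM = 6.674×10⁻¹¹ × 5.972×10²⁴ = 3.986×10¹⁴ m³/s².
r_p = 6371 + 889.2 = 7260.2 km = 7.2602×10⁶ m.
r_a = 6371 + 14680 = 21051 km = 2.1051×10⁷ m.
Semi-major axis a = (r_p + r_a)/2 = 14156 km = 1.416×10⁷ m.
Vis-viva: v² = μ(2/r − 1/a) = 3.986×10¹⁴ × (9.501×10⁻⁸ − 7.064×10⁻⁸) = 9.711×10⁶ m²/s².
v = 3116 m/s = 3.116 km/s.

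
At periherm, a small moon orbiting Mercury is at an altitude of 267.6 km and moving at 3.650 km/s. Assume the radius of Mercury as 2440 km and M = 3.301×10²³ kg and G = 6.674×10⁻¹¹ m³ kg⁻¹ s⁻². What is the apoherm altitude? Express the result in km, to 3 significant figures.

apoherm altitude ≈ 9780 km

μ = GM = 6.674×10⁻¹¹ × 3.301×10²³ = 2.203×10¹³ m³/s².
r_p = 2440 + 267.6 = 2707.6 km = 2.708×10⁶ m.
Specific energy ε = v²/2 − μ/r = -1.475×10⁶ J/kg, so a = −μ/(2ε) = 7.466×10⁶ m.
The apsides satisfy r_p + r_a = 2a, so the apoherm radius is 2a − r_p = 1.222×10⁷ m = 12224 km.
Apoherm altitude = 12224 − 2440 = 9784.2 km.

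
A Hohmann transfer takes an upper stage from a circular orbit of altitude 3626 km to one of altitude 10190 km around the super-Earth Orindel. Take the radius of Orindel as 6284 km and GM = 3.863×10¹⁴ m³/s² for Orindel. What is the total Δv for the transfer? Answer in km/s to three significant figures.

Δv_total ≈ 1.38 km/s

r₁ = 6284 + 3626 = 9910.0 km = 9.9100×10⁶ m.
r₂ = 6284 + 10190 = 16474 km = 1.6474×10⁷ m.
Transfer ellipse a_t = (r₁ + r₂)/2 = 1.319×10⁷ m.
At r₁: circular v_c1 = √(μ/r₁) = 6243 m/s; transfer-periapsis v_p = √[μ(2/r₁ − 1/a_t)] = 6977 m/s.
Δv₁ = v_p − v_c1 = 733.6 m/s.
At r₂: circular v_c2 = √(μ/r₂) = 4842 m/s; transfer-apoapsis v_a = √[μ(2/r₂ − 1/a_t)] = 4197 m/s.
Δv₂ = v_c2 − v_a = 645.4 m/s.
Total Δv = Δv₁ + Δv₂ = 1379 m/s = 1.379 km/s.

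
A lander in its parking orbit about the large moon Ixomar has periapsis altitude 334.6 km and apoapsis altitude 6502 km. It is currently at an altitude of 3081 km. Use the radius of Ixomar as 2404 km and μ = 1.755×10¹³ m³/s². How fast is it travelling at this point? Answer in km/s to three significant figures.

r_p = 2404 + 334.6 = 2738.6 km = 2.7386×10⁶ m.
r_a = 2404 + 6502 = 8906.0 km = 8.9060×10⁶ m.
r = 2404 + 3081 = 5485.0 km = 5.485×10⁶ m.
Semi-major axis a = (r_p + r_a)/2 = 5822.3 km = 5.822×10⁶ m.
Vis-viva: v² = μ(2/r − 1/a) = 1.755×10¹³ × (3.646×10⁻⁷ − 1.718×10⁻⁷) = 3.385×10⁶ m²/s².
v = 1840 m/s = 1.840 km/s.

v ≈ 1.84 km/s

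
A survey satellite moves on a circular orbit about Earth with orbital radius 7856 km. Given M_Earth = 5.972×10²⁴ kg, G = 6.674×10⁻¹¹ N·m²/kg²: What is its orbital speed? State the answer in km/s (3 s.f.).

μ = GM = 6.674×10⁻¹¹ × 5.972×10²⁴ = 3.986×10¹⁴ m³/s².
r = 7856 km = 7.856×10⁶ m.
For a circular orbit v = √(μ/r) = √(3.986×10¹⁴ / 7.856×10⁶) = √(5.073×10⁷) = 7123 m/s.
That is 7.123 km/s.

v ≈ 7.12 km/s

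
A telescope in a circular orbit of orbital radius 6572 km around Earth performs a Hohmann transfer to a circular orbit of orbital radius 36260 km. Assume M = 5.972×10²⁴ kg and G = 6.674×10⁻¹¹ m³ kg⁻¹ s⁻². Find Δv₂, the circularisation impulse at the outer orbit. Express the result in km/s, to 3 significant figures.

μ = GM = 6.674×10⁻¹¹ × 5.972×10²⁴ = 3.986×10¹⁴ m³/s².
r₁ = 6572 km = 6.572×10⁶ m.
r₂ = 36260 km = 3.626×10⁷ m.
Transfer ellipse a_t = (r₁ + r₂)/2 = 2.142×10⁷ m.
At r₁: circular v_c1 = √(μ/r₁) = 7788 m/s; transfer-perigee v_p = √[μ(2/r₁ − 1/a_t)] = 10130 m/s.
At r₂: circular v_c2 = √(μ/r₂) = 3315 m/s; transfer-apogee v_a = √[μ(2/r₂ − 1/a_t)] = 1837 m/s.
Δv₂ = v_c2 − v_a = 1479 m/s.
= 1.479 km/s.

Δv ≈ 1.48 km/s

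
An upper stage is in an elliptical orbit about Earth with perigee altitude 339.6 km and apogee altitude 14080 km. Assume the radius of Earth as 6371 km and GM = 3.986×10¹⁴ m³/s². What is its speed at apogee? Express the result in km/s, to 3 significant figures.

v ≈ 3.10 km/s

r_p = 6371 + 339.6 = 6710.6 km = 6.7106×10⁶ m.
r_a = 6371 + 14080 = 20451 km = 2.0451×10⁷ m.
Semi-major axis a = (r_p + r_a)/2 = 13581 km = 1.358×10⁷ m.
Vis-viva: v² = μ(2/r − 1/a) = 3.986×10¹⁴ × (9.779×10⁻⁸ − 7.363×10⁻⁸) = 9.631×10⁶ m²/s².
v = 3103 m/s = 3.103 km/s.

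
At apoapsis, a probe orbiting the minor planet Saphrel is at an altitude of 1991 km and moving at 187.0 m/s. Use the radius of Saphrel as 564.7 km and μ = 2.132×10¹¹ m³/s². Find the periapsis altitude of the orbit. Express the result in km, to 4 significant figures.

periapsis altitude ≈ 113.0 km

r_a = 564.7 + 1991 = 2555.7 km = 2.556×10⁶ m.
Specific energy ε = v²/2 − μ/r = -6.594×10⁴ J/kg, so a = −μ/(2ε) = 1.617×10⁶ m.
The apsides satisfy r_p + r_a = 2a, so the periapsis radius is 2a − r_a = 6.777×10⁵ m = 677.70 km.
Periapsis altitude = 677.70 − 564.7 = 113.00 km.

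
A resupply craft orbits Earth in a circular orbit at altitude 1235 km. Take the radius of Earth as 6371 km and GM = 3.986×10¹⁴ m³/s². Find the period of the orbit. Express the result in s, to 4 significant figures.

T ≈ 6602 s

r = 6371 + 1235 = 7606.0 km = 7.6060×10⁶ m.
Kepler's third law: T = 2π√(r³/μ) = 2π√((7.606×10⁶)³ / 3.986×10¹⁴).
r³/μ = 1.104×10⁶ s², so T = 2π × 1.051×10³ = 6.602×10³ s.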